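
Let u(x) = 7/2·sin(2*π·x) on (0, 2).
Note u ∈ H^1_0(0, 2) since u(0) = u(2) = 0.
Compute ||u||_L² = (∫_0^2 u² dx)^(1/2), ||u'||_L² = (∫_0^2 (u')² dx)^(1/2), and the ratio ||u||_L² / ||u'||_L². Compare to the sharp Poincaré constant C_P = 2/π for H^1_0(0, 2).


||u||_L² / ||u'||_L² = 1/(2*π) < C_P = 2/π.

u(x) = 7/2·sin(2*π·x), so u'(x) = 7*π*cos(2*π*x).
Writing u(x) = A·sin(kπx/L) with A = 7/2 and k = 4, use ∫_0^L sin²(kπx/L) dx = L/2 and ∫_0^L cos²(kπx/L) dx = L/2.
u² = 49/4·sin²(2*π·x) and (u')² = 49*π^2·cos²(2*π·x), and each of sin², cos² integrates to L/2 = 1 over (0, 2).
∫_0^2 u² dx = 49/4, so ||u||_L² = 7/2.
∫_0^2 (u')² dx = 49*π^2, so ||u'||_L² = 7*π.
Ratio ||u||_L² / ||u'||_L² = 1/(2*π).
Sharp Poincaré constant on H^1_0(0, 2) is C_P = L/π = 2/π, achieved by sin(π/2·x).
This is the k = 4 harmonic; the ratio L/(kπ) is strictly less than C_P = L/π, consistent with the sharp inequality ||u||_L² ≤ C_P ||u'||_L².


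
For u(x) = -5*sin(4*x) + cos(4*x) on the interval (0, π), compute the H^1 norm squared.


||u||_{H^1(0,π)}^2 = 221*π

u'(x) = -4*sin(4*x) - 20*cos(4*x).
Expand u² and (u')² and integrate term by term on (0, π), using: for integers n ≥ 1, ∫_0^π sin²(nx) dx = ∫_0^π cos²(nx) dx = π/2; for n ≠ n', ∫_0^π sin(nx)sin(n'x) dx = ∫_0^π cos(nx)cos(n'x) dx = 0; and by product-to-sum, ∫_0^π sin(nx)cos(n'x) dx = ½∫_0^π [sin((n+n')x) + sin((n−n')x)] dx, which is 0 when n+n' is even and 2n/(n²−n'²) when n+n' is odd (it need not vanish on (0, π)).
  u² squared terms: (-5)²·∫sin(4x)² dx = 25·π/2 = 25*π/2;  (1)²·∫cos(4x)² dx = 1·π/2 = π/2.
  u² cross terms: 2·(-5)·(1)·∫sin(4x)·cos(4x) dx = -10·(0) = 0.
  So ∫_0^π u² dx = 25*π/2 + π/2 + 0 = 13*π.
  (u')² squared terms: (-20)²·∫cos(4x)² dx = 400·π/2 = 200*π;  (-4)²·∫sin(4x)² dx = 16·π/2 = 8*π.
  (u')² cross terms: 2·(-20)·(-4)·∫cos(4x)·sin(4x) dx = 160·(0) = 0.
  So ∫_0^π (u')² dx = 200*π + 8*π + 0 = 208*π.
||u||_{H^1}^2 = (13*π) + (208*π) = 221*π.


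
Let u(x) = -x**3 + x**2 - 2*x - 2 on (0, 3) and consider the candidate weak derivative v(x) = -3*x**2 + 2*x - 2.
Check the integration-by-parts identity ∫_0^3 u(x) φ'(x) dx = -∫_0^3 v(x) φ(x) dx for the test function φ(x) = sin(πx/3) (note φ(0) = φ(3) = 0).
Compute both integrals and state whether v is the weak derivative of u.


LHS = -324/π^3 + 75/π, RHS = -324/π^3 + 75/π. Yes, v = u' weakly.

u(x) = -x**3 + x**2 - 2*x - 2, classical derivative u'(x) = -3*x**2 + 2*x - 2.
φ(x) = sin(πx/3), so φ'(x) = π*cos(π*x/3)/3.
Note φ(0) = φ(3) = 0, so the boundary term u·φ vanishes.
LHS = ∫_0^3 u(x) φ'(x) dx = ∫_0^3 (-π*x^3*cos(π*x/3)/3 + π*x^2*cos(π*x/3)/3 - 2*π*x*cos(π*x/3)/3 - 2*π*cos(π*x/3)/3) dx. Term by term:
  ∫_0^3 -2*π*cos(π*x/3)/3 dx = 0;  ∫_0^3 -2*π*x*cos(π*x/3)/3 dx = 12/π;  ∫_0^3 -π*x^3*cos(π*x/3)/3 dx = -324/π^3 + 81/π;
  ∫_0^3 π*x^2*cos(π*x/3)/3 dx = -18/π.
Sum: 0 + 12/π + -324/π^3 + 81/π − 18/π = -324/π^3 + 75/π.
So LHS = -324/π^3 + 75/π.
∫_0^3 v(x) φ(x) dx = ∫_0^3 (-3*x^2*sin(π*x/3) + 2*x*sin(π*x/3) - 2*sin(π*x/3)) dx. Term by term:
  ∫_0^3 -2*sin(π*x/3) dx = -12/π;  ∫_0^3 -3*x^2*sin(π*x/3) dx = -81/π + 324/π^3;  ∫_0^3 2*x*sin(π*x/3) dx = 18/π.
Sum: -12/π + -81/π + 324/π^3 + 18/π = -75/π + 324/π^3.
So RHS = -∫_0^3 v(x) φ(x) dx = -324/π^3 + 75/π.
LHS = RHS, so the identity holds for this test φ.
Moreover u is smooth here and v(x) = u'(x) = -3*x**2 + 2*x - 2 pointwise, so the identity holds for every test function. Hence v is the weak derivative of u.


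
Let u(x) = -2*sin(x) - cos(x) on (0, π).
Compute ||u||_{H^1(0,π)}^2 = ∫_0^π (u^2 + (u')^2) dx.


||u||_{H^1(0,π)}^2 = 5*π

u'(x) = sin(x) - 2*cos(x).
Expand u² and (u')² and integrate term by term on (0, π), using: for integers n ≥ 1, ∫_0^π sin²(nx) dx = ∫_0^π cos²(nx) dx = π/2; for n ≠ n', ∫_0^π sin(nx)sin(n'x) dx = ∫_0^π cos(nx)cos(n'x) dx = 0; and by product-to-sum, ∫_0^π sin(nx)cos(n'x) dx = ½∫_0^π [sin((n+n')x) + sin((n−n')x)] dx, which is 0 when n+n' is even and 2n/(n²−n'²) when n+n' is odd (it need not vanish on (0, π)).
  u² squared terms: (-1)²·∫cos(x)² dx = 1·π/2 = π/2;  (-2)²·∫sin(x)² dx = 4·π/2 = 2*π.
  u² cross terms: 2·(-1)·(-2)·∫cos(x)·sin(x) dx = 4·(0) = 0.
  So ∫_0^π u² dx = π/2 + 2*π + 0 = 5*π/2.
  (u')² squared terms: (-2)²·∫cos(x)² dx = 4·π/2 = 2*π;  (1)²·∫sin(x)² dx = 1·π/2 = π/2.
  (u')² cross terms: 2·(-2)·(1)·∫cos(x)·sin(x) dx = -4·(0) = 0.
  So ∫_0^π (u')² dx = 2*π + π/2 + 0 = 5*π/2.
||u||_{H^1}^2 = (5*π/2) + (5*π/2) = 5*π.


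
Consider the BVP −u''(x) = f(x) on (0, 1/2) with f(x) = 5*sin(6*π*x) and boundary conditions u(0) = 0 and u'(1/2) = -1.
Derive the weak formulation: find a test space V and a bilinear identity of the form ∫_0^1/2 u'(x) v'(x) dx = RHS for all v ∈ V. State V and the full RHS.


V = {v ∈ H^1(0, 1/2) : v(0) = 0} (test functions vanish at x = 0 where u is specified); weak form: ∫_0^1/2 u'v' dx = ∫_0^1/2 (5*sin(6*π*x)) v dx − v(1/2) for all v ∈ V.

Multiply both sides by a test function v and integrate from 0 to 1/2:
  ∫_0^1/2 −u''(x) v(x) dx = ∫_0^1/2 f(x) v(x) dx.
Integrate the LHS by parts once:
  ∫_0^1/2 −u'' v dx = −[u'(x) v(x)]_0^1/2 + ∫_0^1/2 u'(x) v'(x) dx.
Thus ∫_0^1/2 u'(x) v'(x) dx = ∫_0^1/2 f(x) v(x) dx + [u'(x) v(x)]_0^1/2.
Choose V so that boundary terms are either known or forced to vanish.
Mixed BC: u(0) = 0 (Dirichlet) and u'(1/2) = -1 (Neumann). Define V = {v ∈ H^1(0, 1/2) : v(0) = 0}. Then [u' v]_0^1/2 = u'(1/2)·v(1/2) − u'(0)·0 = − v(1/2).
Weak formulation: find u (satisfying any essential BC) such that ∫_0^1/2 u'(x) v'(x) dx = ∫_0^1/2 f v dx − v(1/2) for all v ∈ V (Dirichlet at 0 absorbed into V; Neumann datum at x = 1/2 contributes the boundary term).
Substituting f(x) = 5*sin(6*π*x), the right-hand side is ∫_0^1/2 (5*sin(6*π*x)) v dx − v(1/2).


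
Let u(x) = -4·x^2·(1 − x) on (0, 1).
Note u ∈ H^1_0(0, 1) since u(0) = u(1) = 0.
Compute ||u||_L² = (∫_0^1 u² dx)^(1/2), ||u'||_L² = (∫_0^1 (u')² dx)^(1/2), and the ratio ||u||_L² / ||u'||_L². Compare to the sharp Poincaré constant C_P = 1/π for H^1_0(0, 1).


||u||_L² / ||u'||_L² = sqrt(14)/14 < C_P = 1/π.

u(x) = -4·x^2·(1 − x), so u'(x) = 4*x*(3*x - 2).
u(x) = -4·x^2·(1 − x) vanishes at x = 0 and x = 1, so u ∈ H^1_0(0, 1). Differentiate via the product rule and integrate the resulting polynomials term by term.
  ∫_0^1 u² dx = ∫_0^1 (16*x^6 - 32*x^5 + 16*x^4) dx. Term by term:
    ∫_0^1 16*x^6 dx = 16/7;  ∫_0^1 -32*x^5 dx = -16/3;  ∫_0^1 16*x^4 dx = 16/5.
  Sum: 16/7 − 16/3 + 16/5 = 16/105.
  ∫_0^1 (u')² dx = ∫_0^1 (144*x^4 - 192*x^3 + 64*x^2) dx. Term by term:
    ∫_0^1 144*x^4 dx = 144/5;  ∫_0^1 -192*x^3 dx = -48;  ∫_0^1 64*x^2 dx = 64/3.
  Sum: 144/5 − 48 + 64/3 = 32/15.
∫_0^1 u² dx = 16/105, so ||u||_L² = 4*sqrt(105)/105.
∫_0^1 (u')² dx = 32/15, so ||u'||_L² = 4*sqrt(30)/15.
Ratio ||u||_L² / ||u'||_L² = sqrt(14)/14.
Sharp Poincaré constant on H^1_0(0, 1) is C_P = L/π = 1/π, achieved by sin(π·x).
A polynomial bump cannot attain the sharp Poincaré constant (only the first sine eigenfunction does), so the ratio is strictly less than C_P, consistent with ||u||_L² ≤ C_P ||u'||_L².


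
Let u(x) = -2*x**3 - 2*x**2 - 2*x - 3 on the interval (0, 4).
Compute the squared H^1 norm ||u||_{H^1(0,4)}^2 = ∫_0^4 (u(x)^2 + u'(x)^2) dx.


||u||_{H^1}^2 = 1066684/35

The H^1 norm (squared) on an interval (0, L) is
  ||u||_{H^1}^2 = ∫_0^L u(x)^2 dx + ∫_0^L u'(x)^2 dx.
Compute u'(x) = -6*x**2 - 4*x - 2.
Then u(x)^2 = 4*x**6 + 8*x**5 + 12*x**4 + 20*x**3 + 16*x**2 + 12*x + 9 and u'(x)^2 = 36*x**4 + 48*x**3 + 40*x**2 + 16*x + 4.
Integrate each monomial from 0 to 4 using ∫_0^4 c·x^n dx = c·4^(n+1)/(n+1):
  ∫_0^4 u(x)^2 dx = ∫_0^4 (4*x^6 + 8*x^5 + 12*x^4 + 20*x^3 + 16*x^2 + 12*x + 9) dx. Term by term:
    ∫_0^4 4*x^6 dx = 65536/7;  ∫_0^4 8*x^5 dx = 16384/3;  ∫_0^4 12*x^4 dx = 12288/5;
    ∫_0^4 20*x^3 dx = 1280;  ∫_0^4 16*x^2 dx = 1024/3;  ∫_0^4 12*x dx = 96;
    ∫_0^4 9 dx = 36.
  Sum: 65536/7 + 16384/3 + 12288/5 + 1280 + 1024/3 + 96 + 36 = 1998628/105.
  ∫_0^4 u'(x)^2 dx = ∫_0^4 (36*x^4 + 48*x^3 + 40*x^2 + 16*x + 4) dx. Term by term:
    ∫_0^4 36*x^4 dx = 36864/5;  ∫_0^4 48*x^3 dx = 3072;  ∫_0^4 40*x^2 dx = 2560/3;
    ∫_0^4 16*x dx = 128;  ∫_0^4 4 dx = 16.
  Sum: 36864/5 + 3072 + 2560/3 + 128 + 16 = 171632/15.
Adding: ||u||_{H^1}^2 = 1998628/105 + 171632/15 = 1066684/35.


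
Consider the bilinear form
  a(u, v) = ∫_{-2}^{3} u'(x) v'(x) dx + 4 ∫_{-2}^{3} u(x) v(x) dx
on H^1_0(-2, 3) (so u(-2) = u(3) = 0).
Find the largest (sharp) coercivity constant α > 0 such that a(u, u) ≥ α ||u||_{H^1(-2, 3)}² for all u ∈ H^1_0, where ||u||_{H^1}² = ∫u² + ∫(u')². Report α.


α = 1

Coercivity of a(·,·) on H^1_0(-2, 3) means a(u, u) ≥ α ||u||_{H^1}² for every u ∈ H^1_0.
The interval has length L = 5, and Poincaré/coercivity depend only on L. Here a(u, u) = ∫(u')² + (4)·∫u².
Here c = 4 ≥ 1, so a(u,u) = ∫(u')² + c∫u² ≥ ∫(u')² + ∫u² = ||u||_{H^1}², i.e. α = 1 works. No larger α is possible: a(u,u) ≥ α||u||_{H^1}² means (1−α)∫(u')² ≥ (α−c)∫u², and for the modes u_n = sin(nπ(x−x₀)/L) (x₀ the left endpoint) one has ∫u_n²/∫(u_n')² = (L/(nπ))² → 0, so a(u_n,u_n)/||u_n||_{H^1}² → 1. Hence the optimal constant is α = 1.
Therefore α = 1.


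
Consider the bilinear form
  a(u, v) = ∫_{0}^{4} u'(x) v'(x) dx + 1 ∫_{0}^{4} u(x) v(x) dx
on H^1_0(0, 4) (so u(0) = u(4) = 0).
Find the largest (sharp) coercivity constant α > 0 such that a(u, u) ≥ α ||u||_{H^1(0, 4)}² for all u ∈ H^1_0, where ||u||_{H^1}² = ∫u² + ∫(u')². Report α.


α = 1

Coercivity of a(·,·) on H^1_0(0, 4) means a(u, u) ≥ α ||u||_{H^1}² for every u ∈ H^1_0.
The interval has length L = 4, and Poincaré/coercivity depend only on L. Here a(u, u) = ∫(u')² + (1)·∫u².
Here c = 1 ≥ 1, so a(u,u) = ∫(u')² + c∫u² ≥ ∫(u')² + ∫u² = ||u||_{H^1}², i.e. α = 1 works. No larger α is possible: a(u,u) ≥ α||u||_{H^1}² means (1−α)∫(u')² ≥ (α−c)∫u², and for the modes u_n = sin(nπ(x−x₀)/L) (x₀ the left endpoint) one has ∫u_n²/∫(u_n')² = (L/(nπ))² → 0, so a(u_n,u_n)/||u_n||_{H^1}² → 1. Hence the optimal constant is α = 1.
Therefore α = 1.


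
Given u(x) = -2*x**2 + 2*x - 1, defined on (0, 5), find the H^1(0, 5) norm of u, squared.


||u||_{H^1}^2 = 2025

The H^1 norm (squared) on an interval (0, L) is
  ||u||_{H^1}^2 = ∫_0^L u(x)^2 dx + ∫_0^L u'(x)^2 dx.
Compute u'(x) = 2 - 4*x.
Then u(x)^2 = 4*x**4 - 8*x**3 + 8*x**2 - 4*x + 1 and u'(x)^2 = 16*x**2 - 16*x + 4.
Integrate each monomial from 0 to 5 using ∫_0^5 c·x^n dx = c·5^(n+1)/(n+1):
  ∫_0^5 u(x)^2 dx = ∫_0^5 (4*x^4 - 8*x^3 + 8*x^2 - 4*x + 1) dx. Term by term:
    ∫_0^5 4*x^4 dx = 2500;  ∫_0^5 -8*x^3 dx = -1250;  ∫_0^5 8*x^2 dx = 1000/3;
    ∫_0^5 -4*x dx = -50;  ∫_0^5 1 dx = 5.
  Sum: 2500 − 1250 + 1000/3 − 50 + 5 = 4615/3.
  ∫_0^5 u'(x)^2 dx = ∫_0^5 (16*x^2 - 16*x + 4) dx. Term by term:
    ∫_0^5 16*x^2 dx = 2000/3;  ∫_0^5 -16*x dx = -200;  ∫_0^5 4 dx = 20.
  Sum: 2000/3 − 200 + 20 = 1460/3.
Adding: ||u||_{H^1}^2 = 4615/3 + 1460/3 = 2025.


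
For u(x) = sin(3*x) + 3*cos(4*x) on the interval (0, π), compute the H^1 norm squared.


||u||_{H^1(0,π)}^2 = -612/7 + 163*π/2

u'(x) = -12*sin(4*x) + 3*cos(3*x).
Expand u² and (u')² and integrate term by term on (0, π), using: for integers n ≥ 1, ∫_0^π sin²(nx) dx = ∫_0^π cos²(nx) dx = π/2; for n ≠ n', ∫_0^π sin(nx)sin(n'x) dx = ∫_0^π cos(nx)cos(n'x) dx = 0; and by product-to-sum, ∫_0^π sin(nx)cos(n'x) dx = ½∫_0^π [sin((n+n')x) + sin((n−n')x)] dx, which is 0 when n+n' is even and 2n/(n²−n'²) when n+n' is odd (it need not vanish on (0, π)).
  u² squared terms: (3)²·∫cos(4x)² dx = 9·π/2 = 9*π/2;  (1)²·∫sin(3x)² dx = 1·π/2 = π/2.
  u² cross terms: 2·(3)·(1)·∫cos(4x)·sin(3x) dx = 6·(-6/7) = -36/7.
  So ∫_0^π u² dx = 9*π/2 + π/2 − 36/7 = -36/7 + 5*π.
  (u')² squared terms: (-12)²·∫sin(4x)² dx = 144·π/2 = 72*π;  (3)²·∫cos(3x)² dx = 9·π/2 = 9*π/2.
  (u')² cross terms: 2·(-12)·(3)·∫sin(4x)·cos(3x) dx = -72·(8/7) = -576/7.
  So ∫_0^π (u')² dx = 72*π + 9*π/2 − 576/7 = -576/7 + 153*π/2.
||u||_{H^1}^2 = (-36/7 + 5*π) + (-576/7 + 153*π/2) = -612/7 + 163*π/2.


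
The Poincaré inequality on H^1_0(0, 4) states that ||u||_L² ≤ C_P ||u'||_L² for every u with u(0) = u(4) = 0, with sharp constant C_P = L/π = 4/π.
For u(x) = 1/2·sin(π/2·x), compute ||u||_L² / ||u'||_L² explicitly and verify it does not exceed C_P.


||u||_L² / ||u'||_L² = 2/π < C_P = 4/π.

u(x) = 1/2·sin(π/2·x), so u'(x) = π*cos(π*x/2)/4.
Writing u(x) = A·sin(kπx/L) with A = 1/2 and k = 2, use ∫_0^L sin²(kπx/L) dx = L/2 and ∫_0^L cos²(kπx/L) dx = L/2.
u² = 1/4·sin²(π/2·x) and (u')² = π^2/16·cos²(π/2·x), and each of sin², cos² integrates to L/2 = 2 over (0, 4).
∫_0^4 u² dx = 1/2, so ||u||_L² = sqrt(2)/2.
∫_0^4 (u')² dx = π^2/8, so ||u'||_L² = sqrt(2)*π/4.
Ratio ||u||_L² / ||u'||_L² = 2/π.
Sharp Poincaré constant on H^1_0(0, 4) is C_P = L/π = 4/π, achieved by sin(π/4·x).
This is the k = 2 harmonic; the ratio L/(kπ) is strictly less than C_P = L/π, consistent with the sharp inequality ||u||_L² ≤ C_P ||u'||_L².


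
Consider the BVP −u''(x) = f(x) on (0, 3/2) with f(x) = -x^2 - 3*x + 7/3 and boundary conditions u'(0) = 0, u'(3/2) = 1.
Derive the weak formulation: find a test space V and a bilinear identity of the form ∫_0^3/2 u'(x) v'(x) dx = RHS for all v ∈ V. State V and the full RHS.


V = H^1(0, 3/2) (v unrestricted at boundary; u is determined up to an additive constant); weak form: ∫_0^3/2 u'v' dx = ∫_0^3/2 (-x^2 - 3*x + 7/3) v dx + v(3/2) for all v ∈ V.

Multiply both sides by a test function v and integrate from 0 to 3/2:
  ∫_0^3/2 −u''(x) v(x) dx = ∫_0^3/2 f(x) v(x) dx.
Integrate the LHS by parts once:
  ∫_0^3/2 −u'' v dx = −[u'(x) v(x)]_0^3/2 + ∫_0^3/2 u'(x) v'(x) dx.
Thus ∫_0^3/2 u'(x) v'(x) dx = ∫_0^3/2 f(x) v(x) dx + [u'(x) v(x)]_0^3/2.
Choose V so that boundary terms are either known or forced to vanish.
u has inhomogeneous Neumann u'(0) = 0, u'(3/2) = 1. [u' v]_0^3/2 = (1)·v(3/2) − (0)·v(0) = v(3/2). Take V = H^1(0, 3/2); boundary term becomes part of RHS.
Weak formulation: find u (satisfying any essential BC) such that ∫_0^3/2 u'(x) v'(x) dx = ∫_0^3/2 f v dx + v(3/2) for all v ∈ V (Neumann data are natural BCs: they enter the RHS as boundary terms).
Substituting f(x) = -x^2 - 3*x + 7/3, the right-hand side is ∫_0^3/2 (-x^2 - 3*x + 7/3) v dx + v(3/2).
Compatibility check (pure Neumann): taking v ≡ 1 ∈ V gives 0 = ∫_0^3/2 f dx + (1) − (0), i.e. ∫_0^3/2 f dx must equal u'(0) − u'(3/2) = -1. Indeed ∫_0^3/2 (-x^2 - 3*x + 7/3) dx = -1, so the data are compatible. The solution is then unique only up to an additive constant (fix it e.g. by requiring ∫_0^3/2 u dx = 0).


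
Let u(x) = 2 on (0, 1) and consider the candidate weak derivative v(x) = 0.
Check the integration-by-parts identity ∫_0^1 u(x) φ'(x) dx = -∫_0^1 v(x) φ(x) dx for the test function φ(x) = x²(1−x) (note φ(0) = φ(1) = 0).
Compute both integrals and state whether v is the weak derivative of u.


LHS = 0, RHS = 0. Yes, v = u' weakly.

u(x) = 2, classical derivative u'(x) = 0.
φ(x) = x²(1−x), so φ'(x) = x*(2 - 3*x).
Note φ(0) = φ(1) = 0, so the boundary term u·φ vanishes.
LHS = ∫_0^1 u(x) φ'(x) dx = ∫_0^1 (-6*x^2 + 4*x) dx. Term by term:
  ∫_0^1 -6*x^2 dx = -2;  ∫_0^1 4*x dx = 2.
Sum: -2 + 2 = 0.
So LHS = 0.
∫_0^1 v(x) φ(x) dx = ∫_0^1 (0) dx. Term by term:
  ∫_0^1 0 dx = 0.
So RHS = -∫_0^1 v(x) φ(x) dx = 0.
LHS = RHS, so the identity holds for this test φ.
Moreover u is smooth here and v(x) = u'(x) = 0 pointwise, so the identity holds for every test function. Hence v is the weak derivative of u.


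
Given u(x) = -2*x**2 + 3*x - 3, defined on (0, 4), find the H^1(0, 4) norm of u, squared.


||u||_{H^1}^2 = 8648/15

The H^1 norm (squared) on an interval (0, L) is
  ||u||_{H^1}^2 = ∫_0^L u(x)^2 dx + ∫_0^L u'(x)^2 dx.
Compute u'(x) = 3 - 4*x.
Then u(x)^2 = 4*x**4 - 12*x**3 + 21*x**2 - 18*x + 9 and u'(x)^2 = 16*x**2 - 24*x + 9.
Integrate each monomial from 0 to 4 using ∫_0^4 c·x^n dx = c·4^(n+1)/(n+1):
  ∫_0^4 u(x)^2 dx = ∫_0^4 (4*x^4 - 12*x^3 + 21*x^2 - 18*x + 9) dx. Term by term:
    ∫_0^4 4*x^4 dx = 4096/5;  ∫_0^4 -12*x^3 dx = -768;  ∫_0^4 21*x^2 dx = 448;
    ∫_0^4 -18*x dx = -144;  ∫_0^4 9 dx = 36.
  Sum: 4096/5 − 768 + 448 − 144 + 36 = 1956/5.
  ∫_0^4 u'(x)^2 dx = ∫_0^4 (16*x^2 - 24*x + 9) dx. Term by term:
    ∫_0^4 16*x^2 dx = 1024/3;  ∫_0^4 -24*x dx = -192;  ∫_0^4 9 dx = 36.
  Sum: 1024/3 − 192 + 36 = 556/3.
Adding: ||u||_{H^1}^2 = 1956/5 + 556/3 = 8648/15.


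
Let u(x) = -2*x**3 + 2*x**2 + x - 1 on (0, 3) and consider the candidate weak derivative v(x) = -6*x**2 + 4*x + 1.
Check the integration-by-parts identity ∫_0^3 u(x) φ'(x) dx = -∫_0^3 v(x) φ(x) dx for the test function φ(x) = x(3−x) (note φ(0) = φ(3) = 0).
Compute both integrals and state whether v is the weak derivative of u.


LHS = 207/5, RHS = 207/5. Yes, v = u' weakly.

u(x) = -2*x**3 + 2*x**2 + x - 1, classical derivative u'(x) = -6*x**2 + 4*x + 1.
φ(x) = x(3−x), so φ'(x) = 3 - 2*x.
Note φ(0) = φ(3) = 0, so the boundary term u·φ vanishes.
LHS = ∫_0^3 u(x) φ'(x) dx = ∫_0^3 (4*x^4 - 10*x^3 + 4*x^2 + 5*x - 3) dx. Term by term:
  ∫_0^3 4*x^4 dx = 972/5;  ∫_0^3 -10*x^3 dx = -405/2;  ∫_0^3 4*x^2 dx = 36;
  ∫_0^3 5*x dx = 45/2;  ∫_0^3 -3 dx = -9.
Sum: 972/5 − 405/2 + 36 + 45/2 − 9 = 207/5.
So LHS = 207/5.
∫_0^3 v(x) φ(x) dx = ∫_0^3 (6*x^4 - 22*x^3 + 11*x^2 + 3*x) dx. Term by term:
  ∫_0^3 6*x^4 dx = 1458/5;  ∫_0^3 -22*x^3 dx = -891/2;  ∫_0^3 11*x^2 dx = 99;
  ∫_0^3 3*x dx = 27/2.
Sum: 1458/5 − 891/2 + 99 + 27/2 = -207/5.
So RHS = -∫_0^3 v(x) φ(x) dx = 207/5.
LHS = RHS, so the identity holds for this test φ.
Moreover u is smooth here and v(x) = u'(x) = -6*x**2 + 4*x + 1 pointwise, so the identity holds for every test function. Hence v is the weak derivative of u.


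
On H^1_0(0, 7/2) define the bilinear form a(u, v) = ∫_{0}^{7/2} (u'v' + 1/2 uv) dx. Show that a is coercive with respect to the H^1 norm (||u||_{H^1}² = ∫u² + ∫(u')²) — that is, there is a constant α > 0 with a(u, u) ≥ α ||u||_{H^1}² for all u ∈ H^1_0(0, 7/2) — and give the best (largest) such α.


α = (49 + 8*π^2)/(2*(4*π^2 + 49))

Coercivity of a(·,·) on H^1_0(0, 7/2) means a(u, u) ≥ α ||u||_{H^1}² for every u ∈ H^1_0.
The interval has length L = 7/2, and Poincaré/coercivity depend only on L. Here a(u, u) = ∫(u')² + (1/2)·∫u².
Here 0 < c = 1/2 < 1. The condition a(u,u) ≥ α||u||_{H^1}² reads (1−α)∫(u')² ≥ (α−c)∫u². Any admissible α is ≤ 1 (rapidly oscillating u have ∫u²/∫(u')² → 0), and α = 1 would force 0 ≥ (1−c)∫u², impossible since c < 1; so 1−α > 0. By the sharp Poincaré inequality on H^1_0 of an interval of length L, ∫(u')² ≥ (π/L)²∫u² with equality for the first sine mode sin(π(x−x₀)/L) (x₀ the left endpoint), so the inequality holds for all u iff (1−α)(π/L)² ≥ α − c, i.e. α ≤ ((π/L)² + c)/((π/L)² + 1) = (1 + c(L/π)²)/(1 + (L/π)²). With (π/L)² = 4*π^2/49 and c = 1/2, the largest admissible constant is α = ((π/L)² + c)/((π/L)² + 1).
Simplifying, α = (49 + 8*π^2)/(2*(4*π^2 + 49)).


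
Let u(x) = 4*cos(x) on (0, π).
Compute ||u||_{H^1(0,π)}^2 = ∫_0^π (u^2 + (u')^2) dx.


||u||_{H^1(0,π)}^2 = 16*π

u'(x) = -4*sin(x).
Expand u² and (u')² and integrate term by term on (0, π), using: for integers n ≥ 1, ∫_0^π sin²(nx) dx = ∫_0^π cos²(nx) dx = π/2; for n ≠ n', ∫_0^π sin(nx)sin(n'x) dx = ∫_0^π cos(nx)cos(n'x) dx = 0; and by product-to-sum, ∫_0^π sin(nx)cos(n'x) dx = ½∫_0^π [sin((n+n')x) + sin((n−n')x)] dx, which is 0 when n+n' is even and 2n/(n²−n'²) when n+n' is odd (it need not vanish on (0, π)).
  u² squared terms: (4)²·∫cos(x)² dx = 16·π/2 = 8*π.
  So ∫_0^π u² dx = 8*π.
  (u')² squared terms: (-4)²·∫sin(x)² dx = 16·π/2 = 8*π.
  So ∫_0^π (u')² dx = 8*π.
||u||_{H^1}^2 = (8*π) + (8*π) = 16*π.


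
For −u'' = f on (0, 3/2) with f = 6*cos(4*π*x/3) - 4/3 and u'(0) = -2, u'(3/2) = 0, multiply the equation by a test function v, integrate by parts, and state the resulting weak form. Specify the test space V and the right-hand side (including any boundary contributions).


V = H^1(0, 3/2) (v unrestricted at boundary; u is determined up to an additive constant); weak form: ∫_0^3/2 u'v' dx = ∫_0^3/2 (6*cos(4*π*x/3) - 4/3) v dx + 2·v(0) for all v ∈ V.

Multiply both sides by a test function v and integrate from 0 to 3/2:
  ∫_0^3/2 −u''(x) v(x) dx = ∫_0^3/2 f(x) v(x) dx.
Integrate the LHS by parts once:
  ∫_0^3/2 −u'' v dx = −[u'(x) v(x)]_0^3/2 + ∫_0^3/2 u'(x) v'(x) dx.
Thus ∫_0^3/2 u'(x) v'(x) dx = ∫_0^3/2 f(x) v(x) dx + [u'(x) v(x)]_0^3/2.
Choose V so that boundary terms are either known or forced to vanish.
u has inhomogeneous Neumann u'(0) = -2, u'(3/2) = 0. [u' v]_0^3/2 = (0)·v(3/2) − (-2)·v(0) = 2·v(0). Take V = H^1(0, 3/2); boundary term becomes part of RHS.
Weak formulation: find u (satisfying any essential BC) such that ∫_0^3/2 u'(x) v'(x) dx = ∫_0^3/2 f v dx + 2·v(0) for all v ∈ V (Neumann data are natural BCs: they enter the RHS as boundary terms).
Substituting f(x) = 6*cos(4*π*x/3) - 4/3, the right-hand side is ∫_0^3/2 (6*cos(4*π*x/3) - 4/3) v dx + 2·v(0).
Compatibility check (pure Neumann): taking v ≡ 1 ∈ V gives 0 = ∫_0^3/2 f dx + (0) − (-2), i.e. ∫_0^3/2 f dx must equal u'(0) − u'(3/2) = -2. Indeed ∫_0^3/2 (6*cos(4*π*x/3) - 4/3) dx = -2, so the data are compatible. The solution is then unique only up to an additive constant (fix it e.g. by requiring ∫_0^3/2 u dx = 0).


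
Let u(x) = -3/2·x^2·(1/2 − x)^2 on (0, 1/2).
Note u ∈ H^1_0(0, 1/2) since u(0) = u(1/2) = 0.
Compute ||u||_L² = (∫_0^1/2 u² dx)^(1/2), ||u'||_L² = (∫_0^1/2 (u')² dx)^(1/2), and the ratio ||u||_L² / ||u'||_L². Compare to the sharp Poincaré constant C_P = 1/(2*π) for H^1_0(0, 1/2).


||u||_L² / ||u'||_L² = sqrt(3)/12 < C_P = 1/(2*π).

u(x) = -3/2·x^2·(1/2 − x)^2, so u'(x) = 3*x*(-8*x^2 + 6*x - 1)/4.
u(x) = -3/2·x^2·(1/2 − x)^2 vanishes at x = 0 and x = 1/2, so u ∈ H^1_0(0, 1/2). Differentiate via the product rule and integrate the resulting polynomials term by term.
  ∫_0^1/2 u² dx = ∫_0^1/2 (9*x^8/4 - 9*x^7/2 + 27*x^6/8 - 9*x^5/8 + 9*x^4/64) dx. Term by term:
    ∫_0^1/2 9*x^8/4 dx = 1/2048;  ∫_0^1/2 -9*x^7/2 dx = -9/4096;  ∫_0^1/2 27*x^6/8 dx = 27/7168;
    ∫_0^1/2 -9*x^5/8 dx = -3/1024;  ∫_0^1/2 9*x^4/64 dx = 9/10240.
  Sum: 1/2048 − 9/4096 + 27/7168 − 3/1024 + 9/10240 = 1/143360.
  ∫_0^1/2 (u')² dx = ∫_0^1/2 (36*x^6 - 54*x^5 + 117*x^4/4 - 27*x^3/4 + 9*x^2/16) dx. Term by term:
    ∫_0^1/2 36*x^6 dx = 9/224;  ∫_0^1/2 -54*x^5 dx = -9/64;  ∫_0^1/2 117*x^4/4 dx = 117/640;
    ∫_0^1/2 -27*x^3/4 dx = -27/256;  ∫_0^1/2 9*x^2/16 dx = 3/128.
  Sum: 9/224 − 9/64 + 117/640 − 27/256 + 3/128 = 3/8960.
∫_0^1/2 u² dx = 1/143360, so ||u||_L² = sqrt(35)/2240.
∫_0^1/2 (u')² dx = 3/8960, so ||u'||_L² = sqrt(105)/560.
Ratio ||u||_L² / ||u'||_L² = sqrt(3)/12.
Sharp Poincaré constant on H^1_0(0, 1/2) is C_P = L/π = 1/(2*π), achieved by sin(2*π·x).
A polynomial bump cannot attain the sharp Poincaré constant (only the first sine eigenfunction does), so the ratio is strictly less than C_P, consistent with ||u||_L² ≤ C_P ||u'||_L².


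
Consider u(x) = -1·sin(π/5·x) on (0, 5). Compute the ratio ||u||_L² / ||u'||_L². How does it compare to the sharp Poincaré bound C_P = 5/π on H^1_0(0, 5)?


||u||_L² / ||u'||_L² = 5/π = C_P.

u(x) = -1·sin(π/5·x), so u'(x) = -π*cos(π*x/5)/5.
Writing u(x) = A·sin(kπx/L) with A = -1 and k = 1, use ∫_0^L sin²(kπx/L) dx = L/2 and ∫_0^L cos²(kπx/L) dx = L/2.
u² = 1·sin²(π/5·x) and (u')² = π^2/25·cos²(π/5·x), and each of sin², cos² integrates to L/2 = 5/2 over (0, 5).
∫_0^5 u² dx = 5/2, so ||u||_L² = sqrt(10)/2.
∫_0^5 (u')² dx = π^2/10, so ||u'||_L² = sqrt(10)*π/10.
Ratio ||u||_L² / ||u'||_L² = 5/π.
Sharp Poincaré constant on H^1_0(0, 5) is C_P = L/π = 5/π, achieved by sin(π/5·x).
This is the k = 1 eigenfunction (up to amplitude), so the ratio equals the sharp Poincaré constant exactly.


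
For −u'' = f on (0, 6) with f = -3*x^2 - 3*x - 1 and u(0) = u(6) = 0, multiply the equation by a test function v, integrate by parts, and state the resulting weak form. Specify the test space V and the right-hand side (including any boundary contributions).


V = H^1_0(0, 6) (so v(0) = v(6) = 0); weak form: ∫_0^6 u'v' dx = ∫_0^6 (-3*x^2 - 3*x - 1) v dx for all v ∈ V.

Multiply both sides by a test function v and integrate from 0 to 6:
  ∫_0^6 −u''(x) v(x) dx = ∫_0^6 f(x) v(x) dx.
Integrate the LHS by parts once:
  ∫_0^6 −u'' v dx = −[u'(x) v(x)]_0^6 + ∫_0^6 u'(x) v'(x) dx.
Thus ∫_0^6 u'(x) v'(x) dx = ∫_0^6 f(x) v(x) dx + [u'(x) v(x)]_0^6.
Choose V so that boundary terms are either known or forced to vanish.
u is Dirichlet: u(0) = u(6) = 0. Let V = H^1_0(0, 6); then v(0) = v(6) = 0, and [u' v]_0^6 = 0.
Weak formulation: find u (satisfying any essential BC) such that ∫_0^6 u'(x) v'(x) dx = ∫_0^6 f v dx for all v ∈ V.
Substituting f(x) = -3*x^2 - 3*x - 1, the right-hand side is ∫_0^6 (-3*x^2 - 3*x - 1) v dx.


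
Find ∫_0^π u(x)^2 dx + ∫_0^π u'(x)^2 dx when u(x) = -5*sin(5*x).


||u||_{H^1(0,π)}^2 = 325*π

u'(x) = -25*cos(5*x).
Expand u² and (u')² and integrate term by term on (0, π), using: for integers n ≥ 1, ∫_0^π sin²(nx) dx = ∫_0^π cos²(nx) dx = π/2; for n ≠ n', ∫_0^π sin(nx)sin(n'x) dx = ∫_0^π cos(nx)cos(n'x) dx = 0; and by product-to-sum, ∫_0^π sin(nx)cos(n'x) dx = ½∫_0^π [sin((n+n')x) + sin((n−n')x)] dx, which is 0 when n+n' is even and 2n/(n²−n'²) when n+n' is odd (it need not vanish on (0, π)).
  u² squared terms: (-5)²·∫sin(5x)² dx = 25·π/2 = 25*π/2.
  So ∫_0^π u² dx = 25*π/2.
  (u')² squared terms: (-25)²·∫cos(5x)² dx = 625·π/2 = 625*π/2.
  So ∫_0^π (u')² dx = 625*π/2.
||u||_{H^1}^2 = (25*π/2) + (625*π/2) = 325*π.


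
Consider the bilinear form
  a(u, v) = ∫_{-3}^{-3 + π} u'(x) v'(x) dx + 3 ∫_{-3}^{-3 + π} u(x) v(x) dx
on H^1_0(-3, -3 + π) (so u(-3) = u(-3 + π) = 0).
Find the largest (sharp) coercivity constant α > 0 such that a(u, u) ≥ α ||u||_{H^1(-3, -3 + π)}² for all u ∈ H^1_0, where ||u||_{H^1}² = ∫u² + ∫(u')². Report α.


α = 1

Coercivity of a(·,·) on H^1_0(-3, -3 + π) means a(u, u) ≥ α ||u||_{H^1}² for every u ∈ H^1_0.
The interval has length L = π, and Poincaré/coercivity depend only on L. Here a(u, u) = ∫(u')² + (3)·∫u².
Here c = 3 ≥ 1, so a(u,u) = ∫(u')² + c∫u² ≥ ∫(u')² + ∫u² = ||u||_{H^1}², i.e. α = 1 works. No larger α is possible: a(u,u) ≥ α||u||_{H^1}² means (1−α)∫(u')² ≥ (α−c)∫u², and for the modes u_n = sin(nπ(x−x₀)/L) (x₀ the left endpoint) one has ∫u_n²/∫(u_n')² = (L/(nπ))² → 0, so a(u_n,u_n)/||u_n||_{H^1}² → 1. Hence the optimal constant is α = 1.
Therefore α = 1.


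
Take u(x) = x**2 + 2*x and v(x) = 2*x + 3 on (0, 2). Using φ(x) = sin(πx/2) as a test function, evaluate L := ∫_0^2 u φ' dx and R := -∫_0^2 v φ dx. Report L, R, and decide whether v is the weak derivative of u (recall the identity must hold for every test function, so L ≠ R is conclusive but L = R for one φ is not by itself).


LHS = -16/π, RHS = -20/π. No, v is not the weak derivative of u.

u(x) = x**2 + 2*x, classical derivative u'(x) = 2*x + 2.
φ(x) = sin(πx/2), so φ'(x) = π*cos(π*x/2)/2.
Note φ(0) = φ(2) = 0, so the boundary term u·φ vanishes.
LHS = ∫_0^2 u(x) φ'(x) dx = ∫_0^2 (π*x^2*cos(π*x/2)/2 + π*x*cos(π*x/2)) dx. Term by term:
  ∫_0^2 π*x*cos(π*x/2) dx = -8/π;  ∫_0^2 π*x^2*cos(π*x/2)/2 dx = -8/π.
Sum: -8/π − 8/π = -16/π.
So LHS = -16/π.
∫_0^2 v(x) φ(x) dx = ∫_0^2 (2*x*sin(π*x/2) + 3*sin(π*x/2)) dx. Term by term:
  ∫_0^2 3*sin(π*x/2) dx = 12/π;  ∫_0^2 2*x*sin(π*x/2) dx = 8/π.
Sum: 12/π + 8/π = 20/π.
So RHS = -∫_0^2 v(x) φ(x) dx = -20/π.
LHS − RHS = 4/π ≠ 0, so the identity fails.
(For a valid weak derivative the identity must hold for EVERY test function, in particular this one. The failure shows v is NOT the weak derivative of u.)
Correct weak derivative would be u'(x) = 2*x + 2.


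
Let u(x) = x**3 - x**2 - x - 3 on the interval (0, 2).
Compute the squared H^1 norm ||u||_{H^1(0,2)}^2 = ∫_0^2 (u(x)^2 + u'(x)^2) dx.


||u||_{H^1}^2 = 1312/35

The H^1 norm (squared) on an interval (0, L) is
  ||u||_{H^1}^2 = ∫_0^L u(x)^2 dx + ∫_0^L u'(x)^2 dx.
Compute u'(x) = 3*x**2 - 2*x - 1.
Then u(x)^2 = x**6 - 2*x**5 - x**4 - 4*x**3 + 7*x**2 + 6*x + 9 and u'(x)^2 = 9*x**4 - 12*x**3 - 2*x**2 + 4*x + 1.
Integrate each monomial from 0 to 2 using ∫_0^2 c·x^n dx = c·2^(n+1)/(n+1):
  ∫_0^2 u(x)^2 dx = ∫_0^2 (x^6 - 2*x^5 - x^4 - 4*x^3 + 7*x^2 + 6*x + 9) dx. Term by term:
    ∫_0^2 x^6 dx = 128/7;  ∫_0^2 -2*x^5 dx = -64/3;  ∫_0^2 -x^4 dx = -32/5;
    ∫_0^2 -4*x^3 dx = -16;  ∫_0^2 7*x^2 dx = 56/3;  ∫_0^2 6*x dx = 12;
    ∫_0^2 9 dx = 18.
  Sum: 128/7 − 64/3 − 32/5 − 16 + 56/3 + 12 + 18 = 2438/105.
  ∫_0^2 u'(x)^2 dx = ∫_0^2 (9*x^4 - 12*x^3 - 2*x^2 + 4*x + 1) dx. Term by term:
    ∫_0^2 9*x^4 dx = 288/5;  ∫_0^2 -12*x^3 dx = -48;  ∫_0^2 -2*x^2 dx = -16/3;
    ∫_0^2 4*x dx = 8;  ∫_0^2 1 dx = 2.
  Sum: 288/5 − 48 − 16/3 + 8 + 2 = 214/15.
Adding: ||u||_{H^1}^2 = 2438/105 + 214/15 = 1312/35.


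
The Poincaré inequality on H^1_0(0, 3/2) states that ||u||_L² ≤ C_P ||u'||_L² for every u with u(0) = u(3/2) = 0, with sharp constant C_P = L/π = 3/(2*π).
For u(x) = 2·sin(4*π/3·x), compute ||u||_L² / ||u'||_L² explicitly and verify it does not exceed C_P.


||u||_L² / ||u'||_L² = 3/(4*π) < C_P = 3/(2*π).

u(x) = 2·sin(4*π/3·x), so u'(x) = 8*π*cos(4*π*x/3)/3.
Writing u(x) = A·sin(kπx/L) with A = 2 and k = 2, use ∫_0^L sin²(kπx/L) dx = L/2 and ∫_0^L cos²(kπx/L) dx = L/2.
u² = 4·sin²(4*π/3·x) and (u')² = 64*π^2/9·cos²(4*π/3·x), and each of sin², cos² integrates to L/2 = 3/4 over (0, 3/2).
∫_0^3/2 u² dx = 3, so ||u||_L² = sqrt(3).
∫_0^3/2 (u')² dx = 16*π^2/3, so ||u'||_L² = 4*sqrt(3)*π/3.
Ratio ||u||_L² / ||u'||_L² = 3/(4*π).
Sharp Poincaré constant on H^1_0(0, 3/2) is C_P = L/π = 3/(2*π), achieved by sin(2*π/3·x).
This is the k = 2 harmonic; the ratio L/(kπ) is strictly less than C_P = L/π, consistent with the sharp inequality ||u||_L² ≤ C_P ||u'||_L².


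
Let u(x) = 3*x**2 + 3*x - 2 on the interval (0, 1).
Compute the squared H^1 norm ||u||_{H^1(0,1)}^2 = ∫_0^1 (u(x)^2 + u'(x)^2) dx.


||u||_{H^1}^2 = 423/10

The H^1 norm (squared) on an interval (0, L) is
  ||u||_{H^1}^2 = ∫_0^L u(x)^2 dx + ∫_0^L u'(x)^2 dx.
Compute u'(x) = 6*x + 3.
Then u(x)^2 = 9*x**4 + 18*x**3 - 3*x**2 - 12*x + 4 and u'(x)^2 = 36*x**2 + 36*x + 9.
Integrate each monomial from 0 to 1 using ∫_0^1 c·x^n dx = c·1^(n+1)/(n+1):
  ∫_0^1 u(x)^2 dx = ∫_0^1 (9*x^4 + 18*x^3 - 3*x^2 - 12*x + 4) dx. Term by term:
    ∫_0^1 9*x^4 dx = 9/5;  ∫_0^1 18*x^3 dx = 9/2;  ∫_0^1 -3*x^2 dx = -1;
    ∫_0^1 -12*x dx = -6;  ∫_0^1 4 dx = 4.
  Sum: 9/5 + 9/2 − 1 − 6 + 4 = 33/10.
  ∫_0^1 u'(x)^2 dx = ∫_0^1 (36*x^2 + 36*x + 9) dx. Term by term:
    ∫_0^1 36*x^2 dx = 12;  ∫_0^1 36*x dx = 18;  ∫_0^1 9 dx = 9.
  Sum: 12 + 18 + 9 = 39.
Adding: ||u||_{H^1}^2 = 33/10 + 39 = 423/10.


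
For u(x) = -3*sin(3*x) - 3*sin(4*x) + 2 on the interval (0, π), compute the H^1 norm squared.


||u||_{H^1(0,π)}^2 = -8 + 251*π/2

u'(x) = -9*cos(3*x) - 12*cos(4*x).
Expand u² and (u')² and integrate term by term on (0, π), using: for integers n ≥ 1, ∫_0^π sin²(nx) dx = ∫_0^π cos²(nx) dx = π/2; for n ≠ n', ∫_0^π sin(nx)sin(n'x) dx = ∫_0^π cos(nx)cos(n'x) dx = 0; and by product-to-sum, ∫_0^π sin(nx)cos(n'x) dx = ½∫_0^π [sin((n+n')x) + sin((n−n')x)] dx, which is 0 when n+n' is even and 2n/(n²−n'²) when n+n' is odd (it need not vanish on (0, π)). For the constant mode: ∫_0^π 1 dx = π, ∫_0^π cos(nx) dx = 0, ∫_0^π sin(nx) dx = (1−(−1)^n)/n.
  u² squared terms: (2)²·∫1 dx = 4·π = 4*π;  (-3)²·∫sin(3x)² dx = 9·π/2 = 9*π/2;  (-3)²·∫sin(4x)² dx = 9·π/2 = 9*π/2.
  u² cross terms: 2·(2)·(-3)·∫1·sin(3x) dx = -12·(2/3) = -8;  2·(2)·(-3)·∫1·sin(4x) dx = -12·(0) = 0;  2·(-3)·(-3)·∫sin(3x)·sin(4x) dx = 18·(0) = 0.
  So ∫_0^π u² dx = 4*π + 9*π/2 + 9*π/2 − 8 + 0 + 0 = -8 + 13*π.
  (u')² squared terms: (-12)²·∫cos(4x)² dx = 144·π/2 = 72*π;  (-9)²·∫cos(3x)² dx = 81·π/2 = 81*π/2.
  (u')² cross terms: 2·(-12)·(-9)·∫cos(4x)·cos(3x) dx = 216·(0) = 0.
  So ∫_0^π (u')² dx = 72*π + 81*π/2 + 0 = 225*π/2.
||u||_{H^1}^2 = (-8 + 13*π) + (225*π/2) = -8 + 251*π/2.


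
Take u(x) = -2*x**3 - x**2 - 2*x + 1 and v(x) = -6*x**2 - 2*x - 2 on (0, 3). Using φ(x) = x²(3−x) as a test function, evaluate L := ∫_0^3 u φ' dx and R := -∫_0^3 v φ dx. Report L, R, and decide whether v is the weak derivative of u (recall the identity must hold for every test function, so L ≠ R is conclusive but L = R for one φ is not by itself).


LHS = 918/5, RHS = 918/5. Yes, v = u' weakly.

u(x) = -2*x**3 - x**2 - 2*x + 1, classical derivative u'(x) = -6*x**2 - 2*x - 2.
φ(x) = x²(3−x), so φ'(x) = 3*x*(2 - x).
Note φ(0) = φ(3) = 0, so the boundary term u·φ vanishes.
LHS = ∫_0^3 u(x) φ'(x) dx = ∫_0^3 (6*x^5 - 9*x^4 - 15*x^2 + 6*x) dx. Term by term:
  ∫_0^3 6*x^5 dx = 729;  ∫_0^3 -9*x^4 dx = -2187/5;  ∫_0^3 -15*x^2 dx = -135;
  ∫_0^3 6*x dx = 27.
Sum: 729 − 2187/5 − 135 + 27 = 918/5.
So LHS = 918/5.
∫_0^3 v(x) φ(x) dx = ∫_0^3 (6*x^5 - 16*x^4 - 4*x^3 - 6*x^2) dx. Term by term:
  ∫_0^3 6*x^5 dx = 729;  ∫_0^3 -16*x^4 dx = -3888/5;  ∫_0^3 -4*x^3 dx = -81;
  ∫_0^3 -6*x^2 dx = -54.
Sum: 729 − 3888/5 − 81 − 54 = -918/5.
So RHS = -∫_0^3 v(x) φ(x) dx = 918/5.
LHS = RHS, so the identity holds for this test φ.
Moreover u is smooth here and v(x) = u'(x) = -6*x**2 - 2*x - 2 pointwise, so the identity holds for every test function. Hence v is the weak derivative of u.


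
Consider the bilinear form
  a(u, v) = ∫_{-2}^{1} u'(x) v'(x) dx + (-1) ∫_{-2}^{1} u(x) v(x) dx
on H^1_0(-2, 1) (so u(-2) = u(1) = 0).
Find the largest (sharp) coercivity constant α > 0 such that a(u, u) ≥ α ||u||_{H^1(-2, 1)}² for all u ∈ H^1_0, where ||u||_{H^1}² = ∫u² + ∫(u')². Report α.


α = (-9 + π^2)/(9 + π^2)

Coercivity of a(·,·) on H^1_0(-2, 1) means a(u, u) ≥ α ||u||_{H^1}² for every u ∈ H^1_0.
The interval has length L = 3, and Poincaré/coercivity depend only on L. Here a(u, u) = ∫(u')² + (-1)·∫u².
Here c = -1 < 0 with |c| < (π/L)² = π^2/9, so coercivity still holds. The condition a(u,u) ≥ α||u||_{H^1}² reads (1−α)∫(u')² ≥ (α−c)∫u². Any admissible α is ≤ 1 (rapidly oscillating u have ∫u²/∫(u')² → 0), and α = 1 would force 0 ≥ (1−c)∫u², impossible since c < 1; so 1−α > 0. By the sharp Poincaré inequality on H^1_0 of an interval of length L, ∫(u')² ≥ (π/L)²∫u² with equality for the first sine mode sin(π(x−x₀)/L) (x₀ the left endpoint), so the inequality holds for all u iff (1−α)(π/L)² ≥ α − c, i.e. α ≤ ((π/L)² + c)/((π/L)² + 1) = (1 + c(L/π)²)/(1 + (L/π)²). (Direct route, valid since c ≤ 0: Poincaré gives c∫u² ≥ c(L/π)²∫(u')², so a(u,u) ≥ (1 + c(L/π)²)∫(u')², while ||u||_{H^1}² ≤ (1 + (L/π)²)∫(u')²; dividing yields the same α.) With (π/L)² = π^2/9 and c = -1, the largest admissible constant is α = ((π/L)² + c)/((π/L)² + 1).
Simplifying, α = (-9 + π^2)/(9 + π^2).


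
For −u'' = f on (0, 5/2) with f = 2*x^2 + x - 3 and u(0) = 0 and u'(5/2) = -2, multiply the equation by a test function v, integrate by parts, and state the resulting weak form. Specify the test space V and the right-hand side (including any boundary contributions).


V = {v ∈ H^1(0, 5/2) : v(0) = 0} (test functions vanish at x = 0 where u is specified); weak form: ∫_0^5/2 u'v' dx = ∫_0^5/2 (2*x^2 + x - 3) v dx − 2·v(5/2) for all v ∈ V.

Multiply both sides by a test function v and integrate from 0 to 5/2:
  ∫_0^5/2 −u''(x) v(x) dx = ∫_0^5/2 f(x) v(x) dx.
Integrate the LHS by parts once:
  ∫_0^5/2 −u'' v dx = −[u'(x) v(x)]_0^5/2 + ∫_0^5/2 u'(x) v'(x) dx.
Thus ∫_0^5/2 u'(x) v'(x) dx = ∫_0^5/2 f(x) v(x) dx + [u'(x) v(x)]_0^5/2.
Choose V so that boundary terms are either known or forced to vanish.
Mixed BC: u(0) = 0 (Dirichlet) and u'(5/2) = -2 (Neumann). Define V = {v ∈ H^1(0, 5/2) : v(0) = 0}. Then [u' v]_0^5/2 = u'(5/2)·v(5/2) − u'(0)·0 = − 2·v(5/2).
Weak formulation: find u (satisfying any essential BC) such that ∫_0^5/2 u'(x) v'(x) dx = ∫_0^5/2 f v dx − 2·v(5/2) for all v ∈ V (Dirichlet at 0 absorbed into V; Neumann datum at x = 5/2 contributes the boundary term).
Substituting f(x) = 2*x^2 + x - 3, the right-hand side is ∫_0^5/2 (2*x^2 + x - 3) v dx − 2·v(5/2).


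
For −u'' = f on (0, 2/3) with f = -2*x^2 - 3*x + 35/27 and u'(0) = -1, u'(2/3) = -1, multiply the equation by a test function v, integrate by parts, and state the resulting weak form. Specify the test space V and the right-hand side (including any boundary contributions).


V = H^1(0, 2/3) (v unrestricted at boundary; u is determined up to an additive constant); weak form: ∫_0^2/3 u'v' dx = ∫_0^2/3 (-2*x^2 - 3*x + 35/27) v dx − v(2/3) + v(0) for all v ∈ V.

Multiply both sides by a test function v and integrate from 0 to 2/3:
  ∫_0^2/3 −u''(x) v(x) dx = ∫_0^2/3 f(x) v(x) dx.
Integrate the LHS by parts once:
  ∫_0^2/3 −u'' v dx = −[u'(x) v(x)]_0^2/3 + ∫_0^2/3 u'(x) v'(x) dx.
Thus ∫_0^2/3 u'(x) v'(x) dx = ∫_0^2/3 f(x) v(x) dx + [u'(x) v(x)]_0^2/3.
Choose V so that boundary terms are either known or forced to vanish.
u has inhomogeneous Neumann u'(0) = -1, u'(2/3) = -1. [u' v]_0^2/3 = (-1)·v(2/3) − (-1)·v(0) = − v(2/3) + v(0). Take V = H^1(0, 2/3); boundary term becomes part of RHS.
Weak formulation: find u (satisfying any essential BC) such that ∫_0^2/3 u'(x) v'(x) dx = ∫_0^2/3 f v dx − v(2/3) + v(0) for all v ∈ V (Neumann data are natural BCs: they enter the RHS as boundary terms).
Substituting f(x) = -2*x^2 - 3*x + 35/27, the right-hand side is ∫_0^2/3 (-2*x^2 - 3*x + 35/27) v dx − v(2/3) + v(0).
Compatibility check (pure Neumann): taking v ≡ 1 ∈ V gives 0 = ∫_0^2/3 f dx + (-1) − (-1), i.e. ∫_0^2/3 f dx must equal u'(0) − u'(2/3) = 0. Indeed ∫_0^2/3 (-2*x^2 - 3*x + 35/27) dx = 0, so the data are compatible. The solution is then unique only up to an additive constant (fix it e.g. by requiring ∫_0^2/3 u dx = 0).


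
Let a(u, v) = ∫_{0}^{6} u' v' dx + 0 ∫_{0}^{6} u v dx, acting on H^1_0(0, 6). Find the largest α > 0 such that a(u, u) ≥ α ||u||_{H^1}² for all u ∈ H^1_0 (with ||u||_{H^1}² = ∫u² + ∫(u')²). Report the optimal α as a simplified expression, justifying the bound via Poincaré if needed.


α = π^2/(π^2 + 36)

Coercivity of a(·,·) on H^1_0(0, 6) means a(u, u) ≥ α ||u||_{H^1}² for every u ∈ H^1_0.
The interval has length L = 6, and Poincaré/coercivity depend only on L. Here a(u, u) = ∫(u')² + (0)·∫u².
Here c = 0, so a(u,u) = ∫(u')² alone. The condition a(u,u) ≥ α||u||_{H^1}² reads (1−α)∫(u')² ≥ (α−c)∫u². Any admissible α is ≤ 1 (rapidly oscillating u have ∫u²/∫(u')² → 0), and α = 1 would force 0 ≥ (1−c)∫u², impossible since c < 1; so 1−α > 0. By the sharp Poincaré inequality on H^1_0 of an interval of length L, ∫(u')² ≥ (π/L)²∫u² with equality for the first sine mode sin(π(x−x₀)/L) (x₀ the left endpoint), so the inequality holds for all u iff (1−α)(π/L)² ≥ α − c, i.e. α ≤ ((π/L)² + c)/((π/L)² + 1) = (1 + c(L/π)²)/(1 + (L/π)²). (Direct route, valid since c ≤ 0: Poincaré gives c∫u² ≥ c(L/π)²∫(u')², so a(u,u) ≥ (1 + c(L/π)²)∫(u')², while ||u||_{H^1}² ≤ (1 + (L/π)²)∫(u')²; dividing yields the same α.) With (π/L)² = π^2/36 and c = 0, the largest admissible constant is α = ((π/L)² + c)/((π/L)² + 1).
Simplifying, α = π^2/(π^2 + 36).
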